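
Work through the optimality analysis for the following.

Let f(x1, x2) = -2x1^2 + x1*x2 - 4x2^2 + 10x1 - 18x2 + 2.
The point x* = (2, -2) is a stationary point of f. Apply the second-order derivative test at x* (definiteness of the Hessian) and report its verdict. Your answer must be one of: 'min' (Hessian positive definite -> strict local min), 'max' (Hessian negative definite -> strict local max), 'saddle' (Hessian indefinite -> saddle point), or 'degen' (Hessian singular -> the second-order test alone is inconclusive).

Compute the Hessian H = grad^2 f:
  H = [[-4, 1], [1, -8]]
Verify stationarity: grad f(x*) = H x* + g = (0, 0).
Eigenvalues of H: -8.2361, -3.7639.
Both eigenvalues < 0, so H is negative definite -> x* is a strict local max.

max


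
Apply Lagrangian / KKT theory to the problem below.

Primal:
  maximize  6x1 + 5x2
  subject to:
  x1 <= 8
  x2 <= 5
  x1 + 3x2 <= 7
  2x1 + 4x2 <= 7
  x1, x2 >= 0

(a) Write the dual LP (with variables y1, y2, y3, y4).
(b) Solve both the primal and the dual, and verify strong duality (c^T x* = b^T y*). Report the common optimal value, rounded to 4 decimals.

The standard primal-dual pair for 'max c^T x s.t. A x <= b, x >= 0' is:
  Dual:  min b^T y  s.t.  A^T y >= c,  y >= 0.

So the dual LP is:
  minimize  8y1 + 5y2 + 7y3 + 7y4
  subject to:
    y1 + y3 + 2y4 >= 6
    y2 + 3y3 + 4y4 >= 5
    y1, y2, y3, y4 >= 0

Solving the primal: x* = (3.5, 0).
  primal value c^T x* = 21.
Solving the dual: y* = (0, 0, 0, 3).
  dual value b^T y* = 21.
Strong duality: c^T x* = b^T y*. Confirmed.

21


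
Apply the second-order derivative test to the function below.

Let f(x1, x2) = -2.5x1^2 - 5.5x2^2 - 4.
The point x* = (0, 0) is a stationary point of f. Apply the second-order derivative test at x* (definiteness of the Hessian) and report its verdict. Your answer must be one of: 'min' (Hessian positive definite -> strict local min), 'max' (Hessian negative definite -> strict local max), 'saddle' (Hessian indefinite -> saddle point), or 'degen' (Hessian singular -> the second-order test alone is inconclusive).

Compute the Hessian H = grad^2 f:
  H = [[-5, 0], [0, -11]]
Verify stationarity: grad f(x*) = H x* + g = (0, 0).
Eigenvalues of H: -11, -5.
Both eigenvalues < 0, so H is negative definite -> x* is a strict local max.

max


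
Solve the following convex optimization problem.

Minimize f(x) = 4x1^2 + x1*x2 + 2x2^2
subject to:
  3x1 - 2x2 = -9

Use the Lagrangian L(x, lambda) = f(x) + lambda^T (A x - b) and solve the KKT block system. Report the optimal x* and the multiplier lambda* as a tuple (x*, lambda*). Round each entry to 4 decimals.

Form the Lagrangian:
  L(x, lambda) = (1/2) x^T Q x + c^T x + lambda^T (A x - b)
Stationarity (grad_x L = 0): Q x + c + A^T lambda = 0.
Primal feasibility: A x = b.

This gives the KKT block system:
  [ Q   A^T ] [ x     ]   [-c ]
  [ A    0  ] [ lambda ] = [ b ]

Solving the linear system:
  x*      = (-1.575, 2.1375)
  lambda* = (3.4875)
  f(x*)   = 15.6938

x* = (-1.575, 2.1375), lambda* = (3.4875)


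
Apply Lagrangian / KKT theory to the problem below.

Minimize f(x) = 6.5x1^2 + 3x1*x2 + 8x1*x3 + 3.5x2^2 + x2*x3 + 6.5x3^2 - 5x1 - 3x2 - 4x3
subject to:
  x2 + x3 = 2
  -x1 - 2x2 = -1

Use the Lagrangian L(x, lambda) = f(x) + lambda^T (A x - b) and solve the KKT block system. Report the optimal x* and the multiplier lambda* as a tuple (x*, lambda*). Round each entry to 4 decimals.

Form the Lagrangian:
  L(x, lambda) = (1/2) x^T Q x + c^T x + lambda^T (A x - b)
Stationarity (grad_x L = 0): Q x + c + A^T lambda = 0.
Primal feasibility: A x = b.

This gives the KKT block system:
  [ Q   A^T ] [ x     ]   [-c ]
  [ A    0  ] [ lambda ] = [ b ]

Solving the linear system:
  x*      = (-0.6889, 0.8444, 1.1556)
  lambda* = (-6.3556, -2.1778)
  f(x*)   = 3.4111

x* = (-0.6889, 0.8444, 1.1556), lambda* = (-6.3556, -2.1778)


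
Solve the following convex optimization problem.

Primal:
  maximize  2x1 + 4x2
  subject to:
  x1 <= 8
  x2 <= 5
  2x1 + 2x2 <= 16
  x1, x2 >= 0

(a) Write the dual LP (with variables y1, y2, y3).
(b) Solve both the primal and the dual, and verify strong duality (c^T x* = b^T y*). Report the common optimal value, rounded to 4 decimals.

The standard primal-dual pair for 'max c^T x s.t. A x <= b, x >= 0' is:
  Dual:  min b^T y  s.t.  A^T y >= c,  y >= 0.

So the dual LP is:
  minimize  8y1 + 5y2 + 16y3
  subject to:
    y1 + 2y3 >= 2
    y2 + 2y3 >= 4
    y1, y2, y3 >= 0

Solving the primal: x* = (3, 5).
  primal value c^T x* = 26.
Solving the dual: y* = (0, 2, 1).
  dual value b^T y* = 26.
Strong duality: c^T x* = b^T y*. Confirmed.

26


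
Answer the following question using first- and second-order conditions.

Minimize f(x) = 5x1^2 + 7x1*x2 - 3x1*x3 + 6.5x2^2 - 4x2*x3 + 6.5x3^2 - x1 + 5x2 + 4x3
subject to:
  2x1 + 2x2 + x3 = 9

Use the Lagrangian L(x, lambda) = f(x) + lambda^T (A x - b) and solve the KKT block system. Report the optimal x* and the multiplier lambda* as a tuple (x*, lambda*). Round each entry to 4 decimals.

Form the Lagrangian:
  L(x, lambda) = (1/2) x^T Q x + c^T x + lambda^T (A x - b)
Stationarity (grad_x L = 0): Q x + c + A^T lambda = 0.
Primal feasibility: A x = b.

This gives the KKT block system:
  [ Q   A^T ] [ x     ]   [-c ]
  [ A    0  ] [ lambda ] = [ b ]

Solving the linear system:
  x*      = (2.9188, 0.7398, 1.6827)
  lambda* = (-14.1594)
  f(x*)   = 67.4729

x* = (2.9188, 0.7398, 1.6827), lambda* = (-14.1594)


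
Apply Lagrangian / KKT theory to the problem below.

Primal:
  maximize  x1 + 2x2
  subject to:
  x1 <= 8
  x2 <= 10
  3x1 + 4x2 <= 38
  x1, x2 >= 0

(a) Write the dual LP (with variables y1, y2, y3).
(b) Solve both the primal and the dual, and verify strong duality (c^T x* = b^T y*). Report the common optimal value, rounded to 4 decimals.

The standard primal-dual pair for 'max c^T x s.t. A x <= b, x >= 0' is:
  Dual:  min b^T y  s.t.  A^T y >= c,  y >= 0.

So the dual LP is:
  minimize  8y1 + 10y2 + 38y3
  subject to:
    y1 + 3y3 >= 1
    y2 + 4y3 >= 2
    y1, y2, y3 >= 0

Solving the primal: x* = (0, 9.5).
  primal value c^T x* = 19.
Solving the dual: y* = (0, 0, 0.5).
  dual value b^T y* = 19.
Strong duality: c^T x* = b^T y*. Confirmed.

19


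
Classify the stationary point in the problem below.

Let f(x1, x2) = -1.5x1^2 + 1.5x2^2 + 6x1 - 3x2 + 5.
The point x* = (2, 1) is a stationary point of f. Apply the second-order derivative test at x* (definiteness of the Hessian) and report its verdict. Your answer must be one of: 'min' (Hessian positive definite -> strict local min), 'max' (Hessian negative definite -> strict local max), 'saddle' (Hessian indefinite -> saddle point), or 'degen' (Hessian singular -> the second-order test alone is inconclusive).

Compute the Hessian H = grad^2 f:
  H = [[-3, 0], [0, 3]]
Verify stationarity: grad f(x*) = H x* + g = (0, 0).
Eigenvalues of H: -3, 3.
Eigenvalues have mixed signs, so H is indefinite -> x* is a saddle point.

saddle


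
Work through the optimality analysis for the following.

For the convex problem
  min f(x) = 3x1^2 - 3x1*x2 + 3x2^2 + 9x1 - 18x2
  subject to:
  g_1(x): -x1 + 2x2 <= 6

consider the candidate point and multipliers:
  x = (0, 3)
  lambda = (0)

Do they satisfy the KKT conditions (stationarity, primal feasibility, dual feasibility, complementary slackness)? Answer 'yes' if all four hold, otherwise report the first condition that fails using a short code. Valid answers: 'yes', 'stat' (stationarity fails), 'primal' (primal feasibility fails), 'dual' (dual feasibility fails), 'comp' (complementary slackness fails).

Gradient of f: grad f(x) = Q x + c = (0, 0)
Constraint values g_i(x) = a_i^T x - b_i:
  g_1((0, 3)) = 0
Stationarity residual: grad f(x) + sum_i lambda_i a_i = (0, 0)
  -> stationarity OK
Primal feasibility (all g_i <= 0): OK
Dual feasibility (all lambda_i >= 0): OK
Complementary slackness (lambda_i * g_i(x) = 0 for all i): OK

Verdict: yes, KKT holds.

yes


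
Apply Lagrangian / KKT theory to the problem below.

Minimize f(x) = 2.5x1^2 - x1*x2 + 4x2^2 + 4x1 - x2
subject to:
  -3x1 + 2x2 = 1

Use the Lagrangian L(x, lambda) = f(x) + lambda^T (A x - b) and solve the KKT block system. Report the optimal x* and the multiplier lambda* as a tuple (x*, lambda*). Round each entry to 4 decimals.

Form the Lagrangian:
  L(x, lambda) = (1/2) x^T Q x + c^T x + lambda^T (A x - b)
Stationarity (grad_x L = 0): Q x + c + A^T lambda = 0.
Primal feasibility: A x = b.

This gives the KKT block system:
  [ Q   A^T ] [ x     ]   [-c ]
  [ A    0  ] [ lambda ] = [ b ]

Solving the linear system:
  x*      = (-0.4, -0.1)
  lambda* = (0.7)
  f(x*)   = -1.1

x* = (-0.4, -0.1), lambda* = (0.7)


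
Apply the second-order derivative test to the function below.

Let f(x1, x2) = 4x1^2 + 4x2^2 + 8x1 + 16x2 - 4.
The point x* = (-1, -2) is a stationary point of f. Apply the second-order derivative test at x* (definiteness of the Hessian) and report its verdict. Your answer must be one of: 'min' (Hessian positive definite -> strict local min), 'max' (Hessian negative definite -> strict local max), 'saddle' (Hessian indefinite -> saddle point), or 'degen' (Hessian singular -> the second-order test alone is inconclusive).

Compute the Hessian H = grad^2 f:
  H = [[8, 0], [0, 8]]
Verify stationarity: grad f(x*) = H x* + g = (0, 0).
Eigenvalues of H: 8, 8.
Both eigenvalues > 0, so H is positive definite -> x* is a strict local min.

min


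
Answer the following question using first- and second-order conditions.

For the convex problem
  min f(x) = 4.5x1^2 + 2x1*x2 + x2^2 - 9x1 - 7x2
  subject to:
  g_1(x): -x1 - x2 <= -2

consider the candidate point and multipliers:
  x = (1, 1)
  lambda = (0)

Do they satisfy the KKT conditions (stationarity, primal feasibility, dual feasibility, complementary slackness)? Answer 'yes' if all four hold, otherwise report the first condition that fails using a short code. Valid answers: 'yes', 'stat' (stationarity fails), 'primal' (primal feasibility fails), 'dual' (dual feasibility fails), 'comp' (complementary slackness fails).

Gradient of f: grad f(x) = Q x + c = (2, -3)
Constraint values g_i(x) = a_i^T x - b_i:
  g_1((1, 1)) = 0
Stationarity residual: grad f(x) + sum_i lambda_i a_i = (2, -3)
  -> stationarity FAILS
Primal feasibility (all g_i <= 0): OK
Dual feasibility (all lambda_i >= 0): OK
Complementary slackness (lambda_i * g_i(x) = 0 for all i): OK

Verdict: the first failing condition is stationarity -> stat.

stat


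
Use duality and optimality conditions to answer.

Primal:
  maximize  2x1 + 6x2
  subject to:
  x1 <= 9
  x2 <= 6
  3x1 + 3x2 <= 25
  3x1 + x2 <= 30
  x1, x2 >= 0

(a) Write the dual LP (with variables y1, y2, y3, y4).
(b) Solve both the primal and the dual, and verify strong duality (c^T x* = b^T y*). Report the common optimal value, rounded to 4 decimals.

The standard primal-dual pair for 'max c^T x s.t. A x <= b, x >= 0' is:
  Dual:  min b^T y  s.t.  A^T y >= c,  y >= 0.

So the dual LP is:
  minimize  9y1 + 6y2 + 25y3 + 30y4
  subject to:
    y1 + 3y3 + 3y4 >= 2
    y2 + 3y3 + y4 >= 6
    y1, y2, y3, y4 >= 0

Solving the primal: x* = (2.3333, 6).
  primal value c^T x* = 40.6667.
Solving the dual: y* = (0, 4, 0.6667, 0).
  dual value b^T y* = 40.6667.
Strong duality: c^T x* = b^T y*. Confirmed.

40.6667


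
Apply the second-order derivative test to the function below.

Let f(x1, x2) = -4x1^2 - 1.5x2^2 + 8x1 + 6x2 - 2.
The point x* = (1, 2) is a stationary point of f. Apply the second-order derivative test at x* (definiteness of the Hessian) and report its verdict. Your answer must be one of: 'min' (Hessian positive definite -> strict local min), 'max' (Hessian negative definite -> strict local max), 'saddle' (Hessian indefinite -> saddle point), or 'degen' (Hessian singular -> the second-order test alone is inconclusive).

Compute the Hessian H = grad^2 f:
  H = [[-8, 0], [0, -3]]
Verify stationarity: grad f(x*) = H x* + g = (0, 0).
Eigenvalues of H: -8, -3.
Both eigenvalues < 0, so H is negative definite -> x* is a strict local max.

max


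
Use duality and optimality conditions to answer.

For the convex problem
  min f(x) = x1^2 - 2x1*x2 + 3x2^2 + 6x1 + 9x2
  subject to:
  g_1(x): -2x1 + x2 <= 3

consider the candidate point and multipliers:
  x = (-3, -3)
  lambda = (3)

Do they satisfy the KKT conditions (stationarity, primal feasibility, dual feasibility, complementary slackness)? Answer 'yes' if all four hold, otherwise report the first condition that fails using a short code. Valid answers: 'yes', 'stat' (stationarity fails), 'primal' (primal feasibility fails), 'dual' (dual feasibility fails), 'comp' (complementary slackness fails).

Gradient of f: grad f(x) = Q x + c = (6, -3)
Constraint values g_i(x) = a_i^T x - b_i:
  g_1((-3, -3)) = 0
Stationarity residual: grad f(x) + sum_i lambda_i a_i = (0, 0)
  -> stationarity OK
Primal feasibility (all g_i <= 0): OK
Dual feasibility (all lambda_i >= 0): OK
Complementary slackness (lambda_i * g_i(x) = 0 for all i): OK

Verdict: yes, KKT holds.

yes


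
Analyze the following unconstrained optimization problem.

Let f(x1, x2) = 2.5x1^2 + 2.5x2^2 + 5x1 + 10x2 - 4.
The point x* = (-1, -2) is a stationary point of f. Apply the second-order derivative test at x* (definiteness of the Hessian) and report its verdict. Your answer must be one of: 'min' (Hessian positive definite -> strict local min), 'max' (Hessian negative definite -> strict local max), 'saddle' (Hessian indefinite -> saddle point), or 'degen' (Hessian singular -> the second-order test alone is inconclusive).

Compute the Hessian H = grad^2 f:
  H = [[5, 0], [0, 5]]
Verify stationarity: grad f(x*) = H x* + g = (0, 0).
Eigenvalues of H: 5, 5.
Both eigenvalues > 0, so H is positive definite -> x* is a strict local min.

min


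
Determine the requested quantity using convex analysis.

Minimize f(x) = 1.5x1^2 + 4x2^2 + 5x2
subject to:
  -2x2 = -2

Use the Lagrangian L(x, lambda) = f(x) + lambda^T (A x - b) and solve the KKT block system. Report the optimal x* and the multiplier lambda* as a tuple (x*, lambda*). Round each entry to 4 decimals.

Form the Lagrangian:
  L(x, lambda) = (1/2) x^T Q x + c^T x + lambda^T (A x - b)
Stationarity (grad_x L = 0): Q x + c + A^T lambda = 0.
Primal feasibility: A x = b.

This gives the KKT block system:
  [ Q   A^T ] [ x     ]   [-c ]
  [ A    0  ] [ lambda ] = [ b ]

Solving the linear system:
  x*      = (0, 1)
  lambda* = (6.5)
  f(x*)   = 9

x* = (0, 1), lambda* = (6.5)


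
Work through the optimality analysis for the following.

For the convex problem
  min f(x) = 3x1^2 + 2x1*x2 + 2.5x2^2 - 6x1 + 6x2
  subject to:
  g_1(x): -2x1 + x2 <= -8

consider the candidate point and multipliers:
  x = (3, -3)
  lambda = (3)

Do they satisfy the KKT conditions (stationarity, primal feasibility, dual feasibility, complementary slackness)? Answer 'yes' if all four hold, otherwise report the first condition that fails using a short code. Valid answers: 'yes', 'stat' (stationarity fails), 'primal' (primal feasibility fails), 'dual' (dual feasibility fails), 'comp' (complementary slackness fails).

Gradient of f: grad f(x) = Q x + c = (6, -3)
Constraint values g_i(x) = a_i^T x - b_i:
  g_1((3, -3)) = -1
Stationarity residual: grad f(x) + sum_i lambda_i a_i = (0, 0)
  -> stationarity OK
Primal feasibility (all g_i <= 0): OK
Dual feasibility (all lambda_i >= 0): OK
Complementary slackness (lambda_i * g_i(x) = 0 for all i): FAILS

Verdict: the first failing condition is complementary_slackness -> comp.

comp


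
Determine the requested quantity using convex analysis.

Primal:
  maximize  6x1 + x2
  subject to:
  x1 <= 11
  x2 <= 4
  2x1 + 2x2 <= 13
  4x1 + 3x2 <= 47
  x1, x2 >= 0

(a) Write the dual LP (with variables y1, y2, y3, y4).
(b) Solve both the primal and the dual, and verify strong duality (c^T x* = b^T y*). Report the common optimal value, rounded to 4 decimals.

The standard primal-dual pair for 'max c^T x s.t. A x <= b, x >= 0' is:
  Dual:  min b^T y  s.t.  A^T y >= c,  y >= 0.

So the dual LP is:
  minimize  11y1 + 4y2 + 13y3 + 47y4
  subject to:
    y1 + 2y3 + 4y4 >= 6
    y2 + 2y3 + 3y4 >= 1
    y1, y2, y3, y4 >= 0

Solving the primal: x* = (6.5, 0).
  primal value c^T x* = 39.
Solving the dual: y* = (0, 0, 3, 0).
  dual value b^T y* = 39.
Strong duality: c^T x* = b^T y*. Confirmed.

39


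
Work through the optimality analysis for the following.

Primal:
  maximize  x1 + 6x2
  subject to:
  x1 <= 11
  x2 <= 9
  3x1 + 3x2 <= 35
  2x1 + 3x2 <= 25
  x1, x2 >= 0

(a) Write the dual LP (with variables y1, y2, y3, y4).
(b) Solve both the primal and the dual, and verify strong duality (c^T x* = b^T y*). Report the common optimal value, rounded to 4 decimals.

The standard primal-dual pair for 'max c^T x s.t. A x <= b, x >= 0' is:
  Dual:  min b^T y  s.t.  A^T y >= c,  y >= 0.

So the dual LP is:
  minimize  11y1 + 9y2 + 35y3 + 25y4
  subject to:
    y1 + 3y3 + 2y4 >= 1
    y2 + 3y3 + 3y4 >= 6
    y1, y2, y3, y4 >= 0

Solving the primal: x* = (0, 8.3333).
  primal value c^T x* = 50.
Solving the dual: y* = (0, 0, 0, 2).
  dual value b^T y* = 50.
Strong duality: c^T x* = b^T y*. Confirmed.

50


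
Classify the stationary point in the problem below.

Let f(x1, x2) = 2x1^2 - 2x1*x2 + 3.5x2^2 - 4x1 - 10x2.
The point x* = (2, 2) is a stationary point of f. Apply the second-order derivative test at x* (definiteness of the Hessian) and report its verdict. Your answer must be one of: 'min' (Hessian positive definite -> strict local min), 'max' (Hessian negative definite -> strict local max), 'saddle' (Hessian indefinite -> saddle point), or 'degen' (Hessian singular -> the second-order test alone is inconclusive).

Compute the Hessian H = grad^2 f:
  H = [[4, -2], [-2, 7]]
Verify stationarity: grad f(x*) = H x* + g = (0, 0).
Eigenvalues of H: 3, 8.
Both eigenvalues > 0, so H is positive definite -> x* is a strict local min.

min


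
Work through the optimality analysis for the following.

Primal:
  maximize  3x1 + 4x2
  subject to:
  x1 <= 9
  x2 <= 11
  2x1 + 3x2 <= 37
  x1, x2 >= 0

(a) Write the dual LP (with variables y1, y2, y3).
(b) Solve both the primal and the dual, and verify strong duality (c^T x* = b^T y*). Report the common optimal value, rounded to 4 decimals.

The standard primal-dual pair for 'max c^T x s.t. A x <= b, x >= 0' is:
  Dual:  min b^T y  s.t.  A^T y >= c,  y >= 0.

So the dual LP is:
  minimize  9y1 + 11y2 + 37y3
  subject to:
    y1 + 2y3 >= 3
    y2 + 3y3 >= 4
    y1, y2, y3 >= 0

Solving the primal: x* = (9, 6.3333).
  primal value c^T x* = 52.3333.
Solving the dual: y* = (0.3333, 0, 1.3333).
  dual value b^T y* = 52.3333.
Strong duality: c^T x* = b^T y*. Confirmed.

52.3333


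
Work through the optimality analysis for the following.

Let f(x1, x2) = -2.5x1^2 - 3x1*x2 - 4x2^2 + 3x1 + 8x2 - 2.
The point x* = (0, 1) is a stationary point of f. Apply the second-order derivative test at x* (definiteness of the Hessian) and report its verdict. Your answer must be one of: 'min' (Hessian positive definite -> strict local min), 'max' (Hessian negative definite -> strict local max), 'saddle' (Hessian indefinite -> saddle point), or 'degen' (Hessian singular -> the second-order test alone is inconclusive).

Compute the Hessian H = grad^2 f:
  H = [[-5, -3], [-3, -8]]
Verify stationarity: grad f(x*) = H x* + g = (0, 0).
Eigenvalues of H: -9.8541, -3.1459.
Both eigenvalues < 0, so H is negative definite -> x* is a strict local max.

max


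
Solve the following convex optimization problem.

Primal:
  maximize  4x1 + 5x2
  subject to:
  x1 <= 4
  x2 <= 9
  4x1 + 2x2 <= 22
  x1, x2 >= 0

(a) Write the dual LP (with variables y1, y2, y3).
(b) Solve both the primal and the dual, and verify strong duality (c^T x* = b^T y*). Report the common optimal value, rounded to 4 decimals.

The standard primal-dual pair for 'max c^T x s.t. A x <= b, x >= 0' is:
  Dual:  min b^T y  s.t.  A^T y >= c,  y >= 0.

So the dual LP is:
  minimize  4y1 + 9y2 + 22y3
  subject to:
    y1 + 4y3 >= 4
    y2 + 2y3 >= 5
    y1, y2, y3 >= 0

Solving the primal: x* = (1, 9).
  primal value c^T x* = 49.
Solving the dual: y* = (0, 3, 1).
  dual value b^T y* = 49.
Strong duality: c^T x* = b^T y*. Confirmed.

49


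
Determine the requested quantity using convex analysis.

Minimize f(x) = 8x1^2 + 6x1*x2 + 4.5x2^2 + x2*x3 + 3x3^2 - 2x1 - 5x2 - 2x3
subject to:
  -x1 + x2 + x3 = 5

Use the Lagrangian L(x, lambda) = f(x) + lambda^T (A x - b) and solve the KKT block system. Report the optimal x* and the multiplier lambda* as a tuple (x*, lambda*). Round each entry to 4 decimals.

Form the Lagrangian:
  L(x, lambda) = (1/2) x^T Q x + c^T x + lambda^T (A x - b)
Stationarity (grad_x L = 0): Q x + c + A^T lambda = 0.
Primal feasibility: A x = b.

This gives the KKT block system:
  [ Q   A^T ] [ x     ]   [-c ]
  [ A    0  ] [ lambda ] = [ b ]

Solving the linear system:
  x*      = (-1.2842, 2.2526, 1.4632)
  lambda* = (-9.0316)
  f(x*)   = 16.7684

x* = (-1.2842, 2.2526, 1.4632), lambda* = (-9.0316)


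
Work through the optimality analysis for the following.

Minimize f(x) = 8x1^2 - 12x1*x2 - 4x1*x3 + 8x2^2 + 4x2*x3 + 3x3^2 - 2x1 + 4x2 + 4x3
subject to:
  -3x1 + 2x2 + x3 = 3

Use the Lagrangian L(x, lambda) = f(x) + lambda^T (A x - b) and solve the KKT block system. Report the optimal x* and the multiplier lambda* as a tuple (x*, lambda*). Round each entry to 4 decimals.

Form the Lagrangian:
  L(x, lambda) = (1/2) x^T Q x + c^T x + lambda^T (A x - b)
Stationarity (grad_x L = 0): Q x + c + A^T lambda = 0.
Primal feasibility: A x = b.

This gives the KKT block system:
  [ Q   A^T ] [ x     ]   [-c ]
  [ A    0  ] [ lambda ] = [ b ]

Solving the linear system:
  x*      = (-1.45, -0.525, -0.3)
  lambda* = (-5.9)
  f(x*)   = 8.65

x* = (-1.45, -0.525, -0.3), lambda* = (-5.9)


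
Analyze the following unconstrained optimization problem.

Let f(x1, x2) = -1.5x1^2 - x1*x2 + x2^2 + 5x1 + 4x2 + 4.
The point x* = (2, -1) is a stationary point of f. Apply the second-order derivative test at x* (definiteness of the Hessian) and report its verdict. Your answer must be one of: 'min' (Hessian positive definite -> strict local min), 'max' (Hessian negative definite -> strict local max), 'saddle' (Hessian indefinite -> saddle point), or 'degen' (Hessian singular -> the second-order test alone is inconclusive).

Compute the Hessian H = grad^2 f:
  H = [[-3, -1], [-1, 2]]
Verify stationarity: grad f(x*) = H x* + g = (0, 0).
Eigenvalues of H: -3.1926, 2.1926.
Eigenvalues have mixed signs, so H is indefinite -> x* is a saddle point.

saddle


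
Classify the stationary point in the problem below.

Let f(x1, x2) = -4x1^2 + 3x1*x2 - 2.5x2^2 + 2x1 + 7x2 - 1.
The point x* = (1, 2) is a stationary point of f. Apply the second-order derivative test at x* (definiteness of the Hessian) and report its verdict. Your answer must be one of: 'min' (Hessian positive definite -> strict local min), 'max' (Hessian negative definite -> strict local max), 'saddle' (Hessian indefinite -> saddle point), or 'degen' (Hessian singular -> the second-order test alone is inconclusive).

Compute the Hessian H = grad^2 f:
  H = [[-8, 3], [3, -5]]
Verify stationarity: grad f(x*) = H x* + g = (0, 0).
Eigenvalues of H: -9.8541, -3.1459.
Both eigenvalues < 0, so H is negative definite -> x* is a strict local max.

max


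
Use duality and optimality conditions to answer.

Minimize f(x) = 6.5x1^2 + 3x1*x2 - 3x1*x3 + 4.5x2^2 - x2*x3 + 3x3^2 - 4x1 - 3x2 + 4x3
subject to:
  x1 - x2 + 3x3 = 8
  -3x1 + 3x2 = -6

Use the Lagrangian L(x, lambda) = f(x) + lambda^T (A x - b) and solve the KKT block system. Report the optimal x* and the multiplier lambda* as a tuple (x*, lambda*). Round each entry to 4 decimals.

Form the Lagrangian:
  L(x, lambda) = (1/2) x^T Q x + c^T x + lambda^T (A x - b)
Stationarity (grad_x L = 0): Q x + c + A^T lambda = 0.
Primal feasibility: A x = b.

This gives the KKT block system:
  [ Q   A^T ] [ x     ]   [-c ]
  [ A    0  ] [ lambda ] = [ b ]

Solving the linear system:
  x*      = (1.3929, -0.6071, 2)
  lambda* = (-4.1429, 0.7143)
  f(x*)   = 20.8393

x* = (1.3929, -0.6071, 2), lambda* = (-4.1429, 0.7143)


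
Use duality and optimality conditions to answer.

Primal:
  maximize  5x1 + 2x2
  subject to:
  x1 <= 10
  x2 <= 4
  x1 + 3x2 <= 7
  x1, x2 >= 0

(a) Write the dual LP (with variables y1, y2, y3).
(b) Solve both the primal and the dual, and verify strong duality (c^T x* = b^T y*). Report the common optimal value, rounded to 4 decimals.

The standard primal-dual pair for 'max c^T x s.t. A x <= b, x >= 0' is:
  Dual:  min b^T y  s.t.  A^T y >= c,  y >= 0.

So the dual LP is:
  minimize  10y1 + 4y2 + 7y3
  subject to:
    y1 + y3 >= 5
    y2 + 3y3 >= 2
    y1, y2, y3 >= 0

Solving the primal: x* = (7, 0).
  primal value c^T x* = 35.
Solving the dual: y* = (0, 0, 5).
  dual value b^T y* = 35.
Strong duality: c^T x* = b^T y*. Confirmed.

35


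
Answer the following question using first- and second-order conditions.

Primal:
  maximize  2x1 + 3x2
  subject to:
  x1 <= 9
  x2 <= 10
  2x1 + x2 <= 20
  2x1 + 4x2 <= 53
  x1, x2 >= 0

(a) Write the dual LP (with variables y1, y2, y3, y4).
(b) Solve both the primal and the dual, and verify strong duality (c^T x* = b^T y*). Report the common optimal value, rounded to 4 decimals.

The standard primal-dual pair for 'max c^T x s.t. A x <= b, x >= 0' is:
  Dual:  min b^T y  s.t.  A^T y >= c,  y >= 0.

So the dual LP is:
  minimize  9y1 + 10y2 + 20y3 + 53y4
  subject to:
    y1 + 2y3 + 2y4 >= 2
    y2 + y3 + 4y4 >= 3
    y1, y2, y3, y4 >= 0

Solving the primal: x* = (5, 10).
  primal value c^T x* = 40.
Solving the dual: y* = (0, 2, 1, 0).
  dual value b^T y* = 40.
Strong duality: c^T x* = b^T y*. Confirmed.

40


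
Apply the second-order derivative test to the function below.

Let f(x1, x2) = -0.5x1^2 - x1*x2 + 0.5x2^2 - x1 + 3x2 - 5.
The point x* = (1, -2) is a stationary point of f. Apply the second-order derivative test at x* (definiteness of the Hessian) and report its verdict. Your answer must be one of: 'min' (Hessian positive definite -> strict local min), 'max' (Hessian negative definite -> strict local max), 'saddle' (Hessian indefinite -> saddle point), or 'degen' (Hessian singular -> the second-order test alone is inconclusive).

Compute the Hessian H = grad^2 f:
  H = [[-1, -1], [-1, 1]]
Verify stationarity: grad f(x*) = H x* + g = (0, 0).
Eigenvalues of H: -1.4142, 1.4142.
Eigenvalues have mixed signs, so H is indefinite -> x* is a saddle point.

saddle


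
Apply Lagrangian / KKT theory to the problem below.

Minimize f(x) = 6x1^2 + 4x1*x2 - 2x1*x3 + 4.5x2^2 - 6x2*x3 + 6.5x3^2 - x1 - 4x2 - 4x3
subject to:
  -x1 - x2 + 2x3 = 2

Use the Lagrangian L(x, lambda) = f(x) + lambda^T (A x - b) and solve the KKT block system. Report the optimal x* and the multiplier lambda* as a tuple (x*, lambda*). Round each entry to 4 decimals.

Form the Lagrangian:
  L(x, lambda) = (1/2) x^T Q x + c^T x + lambda^T (A x - b)
Stationarity (grad_x L = 0): Q x + c + A^T lambda = 0.
Primal feasibility: A x = b.

This gives the KKT block system:
  [ Q   A^T ] [ x     ]   [-c ]
  [ A    0  ] [ lambda ] = [ b ]

Solving the linear system:
  x*      = (-0.3772, 1.0761, 1.3495)
  lambda* = (-3.9204)
  f(x*)   = -0.7422

x* = (-0.3772, 1.0761, 1.3495), lambda* = (-3.9204)


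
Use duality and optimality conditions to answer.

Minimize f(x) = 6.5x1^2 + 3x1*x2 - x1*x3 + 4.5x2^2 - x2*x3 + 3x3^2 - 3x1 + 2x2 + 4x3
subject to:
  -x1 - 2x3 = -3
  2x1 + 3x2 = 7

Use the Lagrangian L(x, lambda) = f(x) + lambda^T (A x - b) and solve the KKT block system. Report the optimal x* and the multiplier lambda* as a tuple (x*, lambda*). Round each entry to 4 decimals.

Form the Lagrangian:
  L(x, lambda) = (1/2) x^T Q x + c^T x + lambda^T (A x - b)
Stationarity (grad_x L = 0): Q x + c + A^T lambda = 0.
Primal feasibility: A x = b.

This gives the KKT block system:
  [ Q   A^T ] [ x     ]   [-c ]
  [ A    0  ] [ lambda ] = [ b ]

Solving the linear system:
  x*      = (1.1573, 1.5618, 0.9213)
  lambda* = (3.4045, -6.2022)
  f(x*)   = 28.4831

x* = (1.1573, 1.5618, 0.9213), lambda* = (3.4045, -6.2022)


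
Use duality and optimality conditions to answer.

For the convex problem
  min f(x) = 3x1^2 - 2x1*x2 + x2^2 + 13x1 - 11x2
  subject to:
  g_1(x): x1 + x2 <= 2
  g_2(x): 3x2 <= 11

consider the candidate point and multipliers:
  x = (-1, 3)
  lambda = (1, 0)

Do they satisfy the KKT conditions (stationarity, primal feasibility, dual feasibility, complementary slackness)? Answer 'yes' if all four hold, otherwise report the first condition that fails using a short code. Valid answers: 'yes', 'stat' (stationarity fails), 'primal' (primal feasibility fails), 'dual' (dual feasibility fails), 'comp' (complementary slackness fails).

Gradient of f: grad f(x) = Q x + c = (1, -3)
Constraint values g_i(x) = a_i^T x - b_i:
  g_1((-1, 3)) = 0
  g_2((-1, 3)) = -2
Stationarity residual: grad f(x) + sum_i lambda_i a_i = (2, -2)
  -> stationarity FAILS
Primal feasibility (all g_i <= 0): OK
Dual feasibility (all lambda_i >= 0): OK
Complementary slackness (lambda_i * g_i(x) = 0 for all i): OK

Verdict: the first failing condition is stationarity -> stat.

stat


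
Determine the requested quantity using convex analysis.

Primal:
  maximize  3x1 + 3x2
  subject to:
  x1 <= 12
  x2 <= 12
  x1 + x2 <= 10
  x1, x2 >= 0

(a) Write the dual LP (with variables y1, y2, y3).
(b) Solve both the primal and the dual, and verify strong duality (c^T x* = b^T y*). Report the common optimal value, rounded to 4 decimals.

The standard primal-dual pair for 'max c^T x s.t. A x <= b, x >= 0' is:
  Dual:  min b^T y  s.t.  A^T y >= c,  y >= 0.

So the dual LP is:
  minimize  12y1 + 12y2 + 10y3
  subject to:
    y1 + y3 >= 3
    y2 + y3 >= 3
    y1, y2, y3 >= 0

Solving the primal: x* = (10, 0).
  primal value c^T x* = 30.
Solving the dual: y* = (0, 0, 3).
  dual value b^T y* = 30.
Strong duality: c^T x* = b^T y*. Confirmed.

30


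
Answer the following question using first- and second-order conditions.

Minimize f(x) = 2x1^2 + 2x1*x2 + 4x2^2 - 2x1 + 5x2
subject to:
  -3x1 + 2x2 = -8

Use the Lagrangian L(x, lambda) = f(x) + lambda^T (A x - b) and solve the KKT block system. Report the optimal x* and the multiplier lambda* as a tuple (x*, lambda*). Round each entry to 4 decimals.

Form the Lagrangian:
  L(x, lambda) = (1/2) x^T Q x + c^T x + lambda^T (A x - b)
Stationarity (grad_x L = 0): Q x + c + A^T lambda = 0.
Primal feasibility: A x = b.

This gives the KKT block system:
  [ Q   A^T ] [ x     ]   [-c ]
  [ A    0  ] [ lambda ] = [ b ]

Solving the linear system:
  x*      = (1.8036, -1.2946)
  lambda* = (0.875)
  f(x*)   = -1.5402

x* = (1.8036, -1.2946), lambda* = (0.875)


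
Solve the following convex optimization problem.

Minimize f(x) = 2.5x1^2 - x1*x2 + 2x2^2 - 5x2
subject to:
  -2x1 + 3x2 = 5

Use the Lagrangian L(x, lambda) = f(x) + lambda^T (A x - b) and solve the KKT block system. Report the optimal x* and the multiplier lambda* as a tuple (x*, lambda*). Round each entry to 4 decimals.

Form the Lagrangian:
  L(x, lambda) = (1/2) x^T Q x + c^T x + lambda^T (A x - b)
Stationarity (grad_x L = 0): Q x + c + A^T lambda = 0.
Primal feasibility: A x = b.

This gives the KKT block system:
  [ Q   A^T ] [ x     ]   [-c ]
  [ A    0  ] [ lambda ] = [ b ]

Solving the linear system:
  x*      = (0.102, 1.7347)
  lambda* = (-0.6122)
  f(x*)   = -2.8061

x* = (0.102, 1.7347), lambda* = (-0.6122)


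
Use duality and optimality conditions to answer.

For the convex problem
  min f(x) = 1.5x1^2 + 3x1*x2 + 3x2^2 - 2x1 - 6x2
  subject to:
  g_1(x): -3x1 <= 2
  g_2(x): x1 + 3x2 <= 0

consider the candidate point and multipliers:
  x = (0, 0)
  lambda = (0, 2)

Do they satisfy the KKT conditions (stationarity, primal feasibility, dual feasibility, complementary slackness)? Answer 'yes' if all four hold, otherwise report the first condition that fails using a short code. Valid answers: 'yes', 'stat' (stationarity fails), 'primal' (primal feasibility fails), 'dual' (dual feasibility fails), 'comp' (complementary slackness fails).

Gradient of f: grad f(x) = Q x + c = (-2, -6)
Constraint values g_i(x) = a_i^T x - b_i:
  g_1((0, 0)) = -2
  g_2((0, 0)) = 0
Stationarity residual: grad f(x) + sum_i lambda_i a_i = (0, 0)
  -> stationarity OK
Primal feasibility (all g_i <= 0): OK
Dual feasibility (all lambda_i >= 0): OK
Complementary slackness (lambda_i * g_i(x) = 0 for all i): OK

Verdict: yes, KKT holds.

yes


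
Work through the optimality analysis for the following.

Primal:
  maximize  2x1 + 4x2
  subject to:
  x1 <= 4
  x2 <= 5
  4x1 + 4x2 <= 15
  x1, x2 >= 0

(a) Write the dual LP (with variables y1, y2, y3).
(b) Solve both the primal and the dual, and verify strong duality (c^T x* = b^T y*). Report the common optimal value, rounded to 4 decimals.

The standard primal-dual pair for 'max c^T x s.t. A x <= b, x >= 0' is:
  Dual:  min b^T y  s.t.  A^T y >= c,  y >= 0.

So the dual LP is:
  minimize  4y1 + 5y2 + 15y3
  subject to:
    y1 + 4y3 >= 2
    y2 + 4y3 >= 4
    y1, y2, y3 >= 0

Solving the primal: x* = (0, 3.75).
  primal value c^T x* = 15.
Solving the dual: y* = (0, 0, 1).
  dual value b^T y* = 15.
Strong duality: c^T x* = b^T y*. Confirmed.

15


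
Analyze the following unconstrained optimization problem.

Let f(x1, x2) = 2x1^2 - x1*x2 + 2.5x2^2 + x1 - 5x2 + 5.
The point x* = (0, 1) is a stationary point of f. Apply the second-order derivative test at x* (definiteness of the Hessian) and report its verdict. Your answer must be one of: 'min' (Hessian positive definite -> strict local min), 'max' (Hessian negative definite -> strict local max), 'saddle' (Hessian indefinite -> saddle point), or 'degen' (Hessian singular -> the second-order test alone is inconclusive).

Compute the Hessian H = grad^2 f:
  H = [[4, -1], [-1, 5]]
Verify stationarity: grad f(x*) = H x* + g = (0, 0).
Eigenvalues of H: 3.382, 5.618.
Both eigenvalues > 0, so H is positive definite -> x* is a strict local min.

min


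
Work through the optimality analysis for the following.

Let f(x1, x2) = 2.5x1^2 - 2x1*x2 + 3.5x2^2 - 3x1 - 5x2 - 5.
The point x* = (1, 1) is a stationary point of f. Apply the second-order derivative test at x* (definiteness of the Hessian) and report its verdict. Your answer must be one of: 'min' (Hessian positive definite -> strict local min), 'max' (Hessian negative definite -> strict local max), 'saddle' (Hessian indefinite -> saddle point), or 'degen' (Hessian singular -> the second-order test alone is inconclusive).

Compute the Hessian H = grad^2 f:
  H = [[5, -2], [-2, 7]]
Verify stationarity: grad f(x*) = H x* + g = (0, 0).
Eigenvalues of H: 3.7639, 8.2361.
Both eigenvalues > 0, so H is positive definite -> x* is a strict local min.

min


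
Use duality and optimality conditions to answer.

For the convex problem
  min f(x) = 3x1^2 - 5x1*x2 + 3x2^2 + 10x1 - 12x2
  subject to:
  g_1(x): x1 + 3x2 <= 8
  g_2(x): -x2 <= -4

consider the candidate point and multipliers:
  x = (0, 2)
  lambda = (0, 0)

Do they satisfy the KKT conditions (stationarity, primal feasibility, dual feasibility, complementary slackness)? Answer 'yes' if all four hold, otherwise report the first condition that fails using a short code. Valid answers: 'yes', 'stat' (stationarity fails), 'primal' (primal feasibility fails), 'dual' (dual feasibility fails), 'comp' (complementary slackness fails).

Gradient of f: grad f(x) = Q x + c = (0, 0)
Constraint values g_i(x) = a_i^T x - b_i:
  g_1((0, 2)) = -2
  g_2((0, 2)) = 2
Stationarity residual: grad f(x) + sum_i lambda_i a_i = (0, 0)
  -> stationarity OK
Primal feasibility (all g_i <= 0): FAILS
Dual feasibility (all lambda_i >= 0): OK
Complementary slackness (lambda_i * g_i(x) = 0 for all i): OK

Verdict: the first failing condition is primal_feasibility -> primal.

primal


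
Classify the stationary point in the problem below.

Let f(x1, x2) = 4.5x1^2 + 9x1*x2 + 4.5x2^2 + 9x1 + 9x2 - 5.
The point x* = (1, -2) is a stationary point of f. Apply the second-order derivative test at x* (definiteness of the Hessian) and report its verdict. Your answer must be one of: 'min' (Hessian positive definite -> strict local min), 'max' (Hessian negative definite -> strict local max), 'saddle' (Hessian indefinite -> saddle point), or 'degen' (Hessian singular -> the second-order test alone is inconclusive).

Compute the Hessian H = grad^2 f:
  H = [[9, 9], [9, 9]]
Verify stationarity: grad f(x*) = H x* + g = (0, 0).
Eigenvalues of H: 0, 18.
H has a zero eigenvalue (singular; positive semidefinite but not definite), so H is neither positive definite, negative definite, nor indefinite. The second-order test alone is inconclusive -> degen.
(Indeed, f is constant along the null direction of H through x*, so x* is not a strict local extremum.)

degen


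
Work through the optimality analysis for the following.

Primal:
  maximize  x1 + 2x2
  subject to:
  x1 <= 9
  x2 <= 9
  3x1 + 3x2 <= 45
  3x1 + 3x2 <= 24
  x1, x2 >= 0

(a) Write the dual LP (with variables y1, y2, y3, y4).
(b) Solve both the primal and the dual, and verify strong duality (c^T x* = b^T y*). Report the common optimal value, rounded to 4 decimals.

The standard primal-dual pair for 'max c^T x s.t. A x <= b, x >= 0' is:
  Dual:  min b^T y  s.t.  A^T y >= c,  y >= 0.

So the dual LP is:
  minimize  9y1 + 9y2 + 45y3 + 24y4
  subject to:
    y1 + 3y3 + 3y4 >= 1
    y2 + 3y3 + 3y4 >= 2
    y1, y2, y3, y4 >= 0

Solving the primal: x* = (0, 8).
  primal value c^T x* = 16.
Solving the dual: y* = (0, 0, 0, 0.6667).
  dual value b^T y* = 16.
Strong duality: c^T x* = b^T y*. Confirmed.

16


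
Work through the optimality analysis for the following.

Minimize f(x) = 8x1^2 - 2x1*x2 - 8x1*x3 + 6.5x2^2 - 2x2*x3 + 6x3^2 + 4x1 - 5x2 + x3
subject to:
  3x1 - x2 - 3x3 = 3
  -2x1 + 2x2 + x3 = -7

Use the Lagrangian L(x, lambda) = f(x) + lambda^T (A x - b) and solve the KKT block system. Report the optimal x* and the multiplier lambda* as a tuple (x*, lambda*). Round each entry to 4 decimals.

Form the Lagrangian:
  L(x, lambda) = (1/2) x^T Q x + c^T x + lambda^T (A x - b)
Stationarity (grad_x L = 0): Q x + c + A^T lambda = 0.
Primal feasibility: A x = b.

This gives the KKT block system:
  [ Q   A^T ] [ x     ]   [-c ]
  [ A    0  ] [ lambda ] = [ b ]

Solving the linear system:
  x*      = (1.1779, -2.8932, 1.1423)
  lambda* = (13.879, 30.5658)
  f(x*)   = 96.3221

x* = (1.1779, -2.8932, 1.1423), lambda* = (13.879, 30.5658)


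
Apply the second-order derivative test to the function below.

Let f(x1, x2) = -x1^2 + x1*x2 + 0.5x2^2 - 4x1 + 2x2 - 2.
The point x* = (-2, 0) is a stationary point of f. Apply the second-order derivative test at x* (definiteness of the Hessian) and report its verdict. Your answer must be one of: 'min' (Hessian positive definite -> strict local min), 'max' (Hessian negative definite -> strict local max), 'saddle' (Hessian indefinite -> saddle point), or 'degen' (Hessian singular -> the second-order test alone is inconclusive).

Compute the Hessian H = grad^2 f:
  H = [[-2, 1], [1, 1]]
Verify stationarity: grad f(x*) = H x* + g = (0, 0).
Eigenvalues of H: -2.3028, 1.3028.
Eigenvalues have mixed signs, so H is indefinite -> x* is a saddle point.

saddle


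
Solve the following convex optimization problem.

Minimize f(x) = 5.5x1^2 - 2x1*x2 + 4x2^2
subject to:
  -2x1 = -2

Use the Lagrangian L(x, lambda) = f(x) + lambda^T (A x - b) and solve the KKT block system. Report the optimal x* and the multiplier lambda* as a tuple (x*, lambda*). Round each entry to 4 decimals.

Form the Lagrangian:
  L(x, lambda) = (1/2) x^T Q x + c^T x + lambda^T (A x - b)
Stationarity (grad_x L = 0): Q x + c + A^T lambda = 0.
Primal feasibility: A x = b.

This gives the KKT block system:
  [ Q   A^T ] [ x     ]   [-c ]
  [ A    0  ] [ lambda ] = [ b ]

Solving the linear system:
  x*      = (1, 0.25)
  lambda* = (5.25)
  f(x*)   = 5.25

x* = (1, 0.25), lambda* = (5.25)


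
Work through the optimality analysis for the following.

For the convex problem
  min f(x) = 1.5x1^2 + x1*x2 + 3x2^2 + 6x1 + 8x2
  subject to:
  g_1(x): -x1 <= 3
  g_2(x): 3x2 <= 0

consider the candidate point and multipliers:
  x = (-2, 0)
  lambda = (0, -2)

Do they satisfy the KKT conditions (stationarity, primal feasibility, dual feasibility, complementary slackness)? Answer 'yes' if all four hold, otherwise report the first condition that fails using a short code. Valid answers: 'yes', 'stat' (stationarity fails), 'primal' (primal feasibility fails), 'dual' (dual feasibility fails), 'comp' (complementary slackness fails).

Gradient of f: grad f(x) = Q x + c = (0, 6)
Constraint values g_i(x) = a_i^T x - b_i:
  g_1((-2, 0)) = -1
  g_2((-2, 0)) = 0
Stationarity residual: grad f(x) + sum_i lambda_i a_i = (0, 0)
  -> stationarity OK
Primal feasibility (all g_i <= 0): OK
Dual feasibility (all lambda_i >= 0): FAILS
Complementary slackness (lambda_i * g_i(x) = 0 for all i): OK

Verdict: the first failing condition is dual_feasibility -> dual.

dual
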